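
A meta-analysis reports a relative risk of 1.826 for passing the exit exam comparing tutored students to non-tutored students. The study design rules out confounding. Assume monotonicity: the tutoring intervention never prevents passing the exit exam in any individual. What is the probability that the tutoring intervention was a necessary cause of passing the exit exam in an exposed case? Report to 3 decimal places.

Under exogeneity and monotonicity, PN = (RR − 1) / RR = 1 − 1/RR.
PN = (1.826 − 1) / 1.826 = 0.826 / 1.826 ≈ 0.4524

PN ≈ 0.452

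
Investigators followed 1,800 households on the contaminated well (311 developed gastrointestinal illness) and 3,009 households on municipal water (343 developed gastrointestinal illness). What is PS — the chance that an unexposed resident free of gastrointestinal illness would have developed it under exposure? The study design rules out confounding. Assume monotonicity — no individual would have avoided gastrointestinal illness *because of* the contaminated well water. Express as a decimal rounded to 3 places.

PS ≈ 0.066

p₁ = P(outcome | exposed) = 311/1800 = 0.17278
p₀ = P(outcome | unexposed) = 343/3009 = 0.11399
Under exogeneity and monotonicity, PS = (p₁ − p₀) / (1 − p₀).
PS = (0.17278 − 0.11399) / (1 − 0.11399) = 0.058786 / 0.88601 ≈ 0.0663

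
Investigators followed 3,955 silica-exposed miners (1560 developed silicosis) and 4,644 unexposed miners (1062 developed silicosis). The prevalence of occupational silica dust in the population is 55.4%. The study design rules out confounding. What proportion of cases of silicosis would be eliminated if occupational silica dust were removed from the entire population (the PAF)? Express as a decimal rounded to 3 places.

p₁ = P(outcome | exposed) = 1560/3955 = 0.39444
p₀ = P(outcome | unexposed) = 1062/4644 = 0.22868
Overall risk P(Y=1) = π·p₁ + (1−π)·p₀ = 0.554×0.39444 + 0.446×0.22868 = 0.32051.
Under exogeneity, PAF = [P(Y=1) − p₀] / P(Y=1).
PAF = (0.32051 − 0.22868) / 0.32051 ≈ 0.2865

PAF ≈ 0.287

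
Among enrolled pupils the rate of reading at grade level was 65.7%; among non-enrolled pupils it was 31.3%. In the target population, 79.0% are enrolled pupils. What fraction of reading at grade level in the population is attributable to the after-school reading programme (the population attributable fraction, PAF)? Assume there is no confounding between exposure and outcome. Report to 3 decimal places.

PAF ≈ 0.465

p₁ = 0.657, p₀ = 0.313.
Overall risk P(Y=1) = π·p₁ + (1−π)·p₀ = 0.79×0.657 + 0.21×0.313 = 0.58476.
Under exogeneity, PAF = [P(Y=1) − p₀] / P(Y=1).
PAF = (0.58476 − 0.313) / 0.58476 ≈ 0.4647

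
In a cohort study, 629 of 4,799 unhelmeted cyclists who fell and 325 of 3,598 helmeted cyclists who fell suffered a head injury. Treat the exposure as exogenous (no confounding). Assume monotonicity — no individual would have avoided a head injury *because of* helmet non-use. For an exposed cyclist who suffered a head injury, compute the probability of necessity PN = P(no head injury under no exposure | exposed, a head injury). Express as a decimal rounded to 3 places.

p₁ = P(outcome | exposed) = 629/4799 = 0.13107
p₀ = P(outcome | unexposed) = 325/3598 = 0.090328
Under exogeneity and monotonicity, PN = (p₁ − p₀) / p₁.
PN = (0.13107 − 0.090328) / 0.13107 = 0.040741 / 0.13107 ≈ 0.3108

PN ≈ 0.311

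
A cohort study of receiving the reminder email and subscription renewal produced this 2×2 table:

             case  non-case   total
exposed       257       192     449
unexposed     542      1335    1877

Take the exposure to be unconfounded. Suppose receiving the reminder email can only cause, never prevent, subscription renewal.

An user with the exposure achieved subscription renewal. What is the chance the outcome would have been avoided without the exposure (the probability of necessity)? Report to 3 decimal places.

PN ≈ 0.496

p₁ = P(outcome | exposed) = 257/449 = 0.57238
p₀ = P(outcome | unexposed) = 542/1877 = 0.28876
Under exogeneity and monotonicity, PN = (p₁ − p₀) / p₁.
PN = (0.57238 − 0.28876) / 0.57238 = 0.28362 / 0.57238 ≈ 0.4955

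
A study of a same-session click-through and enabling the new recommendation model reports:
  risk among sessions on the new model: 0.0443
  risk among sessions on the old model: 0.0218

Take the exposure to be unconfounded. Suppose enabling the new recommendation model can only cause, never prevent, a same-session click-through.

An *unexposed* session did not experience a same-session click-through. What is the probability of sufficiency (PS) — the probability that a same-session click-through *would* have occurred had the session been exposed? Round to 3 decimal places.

PS ≈ 0.023

Let p₁ = 0.0443, p₀ = 0.0218.
Under exogeneity and monotonicity, PS = (p₁ − p₀) / (1 − p₀).
PS = (0.0443 − 0.0218) / (1 − 0.0218) = 0.0225 / 0.9782 ≈ 0.0230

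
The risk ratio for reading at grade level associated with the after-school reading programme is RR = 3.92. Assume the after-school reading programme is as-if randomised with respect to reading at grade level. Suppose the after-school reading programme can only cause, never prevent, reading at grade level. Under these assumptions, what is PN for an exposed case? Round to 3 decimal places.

Under exogeneity and monotonicity, PN = (RR − 1) / RR = 1 − 1/RR.
PN = (3.92 − 1) / 3.92 = 2.92 / 3.92 ≈ 0.7449

PN ≈ 0.745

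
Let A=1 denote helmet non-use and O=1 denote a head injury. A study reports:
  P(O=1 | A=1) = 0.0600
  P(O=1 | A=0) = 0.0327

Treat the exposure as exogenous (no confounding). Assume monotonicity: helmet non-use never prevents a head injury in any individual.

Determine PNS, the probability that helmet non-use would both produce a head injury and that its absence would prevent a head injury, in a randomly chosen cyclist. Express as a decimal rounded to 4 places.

Let p₁ = 0.06, p₀ = 0.0327.
Under exogeneity and monotonicity, PNS = p₁ − p₀.
PNS = 0.06 − 0.0327 = 0.0273

PNS ≈ 0.0273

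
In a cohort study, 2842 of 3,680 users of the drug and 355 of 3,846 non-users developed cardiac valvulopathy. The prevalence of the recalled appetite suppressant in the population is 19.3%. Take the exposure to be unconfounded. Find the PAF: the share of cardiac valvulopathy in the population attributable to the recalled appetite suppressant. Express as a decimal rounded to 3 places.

PAF ≈ 0.587

p₁ = P(outcome | exposed) = 2842/3680 = 0.77228
p₀ = P(outcome | unexposed) = 355/3846 = 0.092304
Overall risk P(Y=1) = π·p₁ + (1−π)·p₀ = 0.193×0.77228 + 0.807×0.092304 = 0.22354.
Under exogeneity, PAF = [P(Y=1) − p₀] / P(Y=1).
PAF = (0.22354 − 0.092304) / 0.22354 ≈ 0.5871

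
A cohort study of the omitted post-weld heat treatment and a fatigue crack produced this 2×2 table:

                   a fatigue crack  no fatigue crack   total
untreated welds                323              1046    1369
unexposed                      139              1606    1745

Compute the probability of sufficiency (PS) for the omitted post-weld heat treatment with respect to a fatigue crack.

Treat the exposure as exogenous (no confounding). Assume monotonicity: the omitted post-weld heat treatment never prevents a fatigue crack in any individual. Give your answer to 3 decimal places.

p₁ = P(outcome | exposed) = 323/1369 = 0.23594
p₀ = P(outcome | unexposed) = 139/1745 = 0.079656
Under exogeneity and monotonicity, PS = (p₁ − p₀)/(1 − p₀).
PS = (0.23594 − 0.079656) / 0.92034 ≈ 0.1698

PS ≈ 0.170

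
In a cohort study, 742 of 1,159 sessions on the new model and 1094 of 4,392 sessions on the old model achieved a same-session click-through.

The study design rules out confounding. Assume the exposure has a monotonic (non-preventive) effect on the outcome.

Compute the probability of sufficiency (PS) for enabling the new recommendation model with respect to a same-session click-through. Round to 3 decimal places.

p₁ = P(outcome | exposed) = 742/1159 = 0.64021
p₀ = P(outcome | unexposed) = 1094/4392 = 0.24909
Under exogeneity and monotonicity, PS = (p₁ − p₀) / (1 − p₀).
PS = (0.64021 − 0.24909) / (1 − 0.24909) = 0.39112 / 0.75091 ≈ 0.5209

PS ≈ 0.521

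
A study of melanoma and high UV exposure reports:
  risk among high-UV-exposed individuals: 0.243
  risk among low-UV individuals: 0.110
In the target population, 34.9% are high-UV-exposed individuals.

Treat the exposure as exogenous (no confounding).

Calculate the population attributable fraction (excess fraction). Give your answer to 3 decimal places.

Let p₁ = 0.243, p₀ = 0.11.
Overall risk P(Y=1) = π·p₁ + (1−π)·p₀ = 0.349×0.243 + 0.651×0.11 = 0.15642.
Under exogeneity, PAF = [P(Y=1) − p₀] / P(Y=1).
PAF = (0.15642 − 0.11) / 0.15642 ≈ 0.2968

PAF ≈ 0.297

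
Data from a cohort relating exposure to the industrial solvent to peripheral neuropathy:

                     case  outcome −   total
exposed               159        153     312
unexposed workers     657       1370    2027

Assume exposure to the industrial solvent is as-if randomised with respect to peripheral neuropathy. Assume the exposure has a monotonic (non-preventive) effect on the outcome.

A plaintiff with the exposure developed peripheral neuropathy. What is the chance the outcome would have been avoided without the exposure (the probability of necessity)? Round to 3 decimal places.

PN ≈ 0.364

p₁ = P(outcome | exposed) = 159/312 = 0.50962
p₀ = P(outcome | unexposed) = 657/2027 = 0.32412
Under exogeneity and monotonicity, PN = (p₁ − p₀)/p₁.
PN = (0.50962 − 0.32412) / 0.50962 ≈ 0.3640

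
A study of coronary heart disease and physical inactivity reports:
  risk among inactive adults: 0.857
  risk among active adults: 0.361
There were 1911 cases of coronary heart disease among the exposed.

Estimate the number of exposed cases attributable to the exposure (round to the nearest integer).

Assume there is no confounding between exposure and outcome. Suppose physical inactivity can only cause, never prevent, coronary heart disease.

about 1106 cases

Let p₁ = 0.857, p₀ = 0.361.
PN = (p₁ − p₀)/p₁ = (0.857 − 0.361) / 0.857 ≈ 0.57876.
Attributable cases ≈ PN × (exposed cases) = 0.57876 × 1911 ≈ 1106.02.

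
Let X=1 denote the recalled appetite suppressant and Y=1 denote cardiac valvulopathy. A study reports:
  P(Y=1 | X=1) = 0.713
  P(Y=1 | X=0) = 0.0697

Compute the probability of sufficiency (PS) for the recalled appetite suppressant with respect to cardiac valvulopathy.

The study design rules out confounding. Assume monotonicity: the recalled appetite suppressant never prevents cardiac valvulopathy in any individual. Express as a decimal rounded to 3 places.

PS ≈ 0.691

Let p₁ = 0.713, p₀ = 0.0697.
Under exogeneity and monotonicity, PS = (p₁ − p₀) / (1 − p₀).
PS = (0.713 − 0.0697) / (1 − 0.0697) = 0.6433 / 0.9303 ≈ 0.6915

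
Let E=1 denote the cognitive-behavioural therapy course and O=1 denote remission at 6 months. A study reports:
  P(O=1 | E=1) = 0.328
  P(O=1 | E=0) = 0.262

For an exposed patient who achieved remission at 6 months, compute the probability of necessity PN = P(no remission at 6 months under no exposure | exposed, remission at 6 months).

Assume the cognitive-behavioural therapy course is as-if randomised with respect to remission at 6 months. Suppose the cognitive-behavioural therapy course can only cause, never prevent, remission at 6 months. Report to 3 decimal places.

PN ≈ 0.201

Let p₁ = 0.328, p₀ = 0.262.
Under exogeneity and monotonicity, PN = (p₁ − p₀) / p₁.
PN = (0.328 − 0.262) / 0.328 = 0.066 / 0.328 ≈ 0.2012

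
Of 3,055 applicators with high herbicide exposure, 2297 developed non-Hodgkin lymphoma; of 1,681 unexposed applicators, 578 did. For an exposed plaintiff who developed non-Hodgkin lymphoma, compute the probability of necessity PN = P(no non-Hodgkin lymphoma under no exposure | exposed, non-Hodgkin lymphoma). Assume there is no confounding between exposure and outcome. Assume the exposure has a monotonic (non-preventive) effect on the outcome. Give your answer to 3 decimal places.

PN ≈ 0.543

p₁ = P(outcome | exposed) = 2297/3055 = 0.75188
p₀ = P(outcome | unexposed) = 578/1681 = 0.34384
Under exogeneity and monotonicity, PN = (p₁ − p₀) / p₁.
PN = (0.75188 − 0.34384) / 0.75188 = 0.40804 / 0.75188 ≈ 0.5427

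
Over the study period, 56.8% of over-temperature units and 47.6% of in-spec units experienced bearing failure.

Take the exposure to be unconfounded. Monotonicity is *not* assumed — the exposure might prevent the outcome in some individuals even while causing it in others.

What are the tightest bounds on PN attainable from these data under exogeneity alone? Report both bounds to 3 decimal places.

p₁ = 0.568, p₀ = 0.476.
Under exogeneity alone the bounds on PN are max{0,(p₁−p₀)/p₁} ≤ PN ≤ min{1,(1−p₀)/p₁}.
  lower = (p₁ − p₀)/p₁ = 0.092 / 0.568 ≈ 0.1620
  upper = min{1, (1 − p₀)/p₁} = 0.524 / 0.568 ≈ 0.9225

0.162 ≤ PN ≤ 0.923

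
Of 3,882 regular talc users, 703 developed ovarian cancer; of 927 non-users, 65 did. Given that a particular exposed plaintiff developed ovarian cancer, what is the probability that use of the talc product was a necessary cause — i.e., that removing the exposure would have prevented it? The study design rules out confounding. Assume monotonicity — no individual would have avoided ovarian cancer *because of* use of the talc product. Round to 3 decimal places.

PN ≈ 0.613

p₁ = P(outcome | exposed) = 703/3882 = 0.18109
p₀ = P(outcome | unexposed) = 65/927 = 0.070119
Under exogeneity and monotonicity, PN = (p₁ − p₀) / p₁.
PN = (0.18109 − 0.070119) / 0.18109 = 0.11097 / 0.18109 ≈ 0.6128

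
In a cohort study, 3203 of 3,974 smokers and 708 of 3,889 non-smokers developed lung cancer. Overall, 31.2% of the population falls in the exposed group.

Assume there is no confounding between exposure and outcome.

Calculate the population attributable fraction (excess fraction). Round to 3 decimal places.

PAF ≈ 0.517

p₁ = P(outcome | exposed) = 3203/3974 = 0.80599
p₀ = P(outcome | unexposed) = 708/3889 = 0.18205
Overall risk P(Y=1) = π·p₁ + (1−π)·p₀ = 0.312×0.80599 + 0.688×0.18205 = 0.37672.
Under exogeneity, PAF = [P(Y=1) − p₀] / P(Y=1).
PAF = (0.37672 − 0.18205) / 0.37672 ≈ 0.5167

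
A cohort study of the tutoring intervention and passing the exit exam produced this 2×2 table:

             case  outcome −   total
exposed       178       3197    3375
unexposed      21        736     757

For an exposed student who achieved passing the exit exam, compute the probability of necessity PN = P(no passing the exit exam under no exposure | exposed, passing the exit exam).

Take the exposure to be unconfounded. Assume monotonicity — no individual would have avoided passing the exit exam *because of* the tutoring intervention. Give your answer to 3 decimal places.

PN ≈ 0.474

p₁ = P(outcome | exposed) = 178/3375 = 0.052741
p₀ = P(outcome | unexposed) = 21/757 = 0.027741
Under exogeneity and monotonicity, PN = (p₁ − p₀)/p₁.
PN = (0.052741 − 0.027741) / 0.052741 ≈ 0.4740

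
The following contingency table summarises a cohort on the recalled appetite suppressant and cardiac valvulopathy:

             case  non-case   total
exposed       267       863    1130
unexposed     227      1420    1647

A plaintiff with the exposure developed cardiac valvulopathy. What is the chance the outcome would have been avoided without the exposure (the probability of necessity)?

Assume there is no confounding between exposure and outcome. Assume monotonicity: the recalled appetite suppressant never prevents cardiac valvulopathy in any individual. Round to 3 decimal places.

p₁ = P(outcome | exposed) = 267/1130 = 0.23628
p₀ = P(outcome | unexposed) = 227/1647 = 0.13783
Under exogeneity and monotonicity, PN = (p₁ − p₀)/p₁.
PN = (0.23628 − 0.13783) / 0.23628 ≈ 0.4167

PN ≈ 0.417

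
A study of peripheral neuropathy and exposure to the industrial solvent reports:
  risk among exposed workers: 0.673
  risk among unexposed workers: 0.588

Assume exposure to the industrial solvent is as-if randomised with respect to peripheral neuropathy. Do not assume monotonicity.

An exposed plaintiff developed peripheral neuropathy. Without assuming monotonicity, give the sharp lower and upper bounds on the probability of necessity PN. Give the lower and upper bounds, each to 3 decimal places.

Let p₁ = 0.673, p₀ = 0.588.
Under exogeneity alone the bounds on PN are max{0,(p₁−p₀)/p₁} ≤ PN ≤ min{1,(1−p₀)/p₁}.
  lower = (p₁ − p₀)/p₁ = 0.085 / 0.673 ≈ 0.1263
  upper = min{1, (1 − p₀)/p₁} = 0.412 / 0.673 ≈ 0.6122

0.126 ≤ PN ≤ 0.612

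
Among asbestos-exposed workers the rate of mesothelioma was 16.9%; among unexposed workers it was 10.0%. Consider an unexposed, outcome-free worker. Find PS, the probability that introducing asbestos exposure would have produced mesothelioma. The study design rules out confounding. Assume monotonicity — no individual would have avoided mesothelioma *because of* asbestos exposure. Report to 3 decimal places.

p₁ = 0.169, p₀ = 0.1.
Under exogeneity and monotonicity, PS = (p₁ − p₀) / (1 − p₀).
PS = (0.169 − 0.1) / (1 − 0.1) = 0.069 / 0.9 ≈ 0.0767

PS ≈ 0.077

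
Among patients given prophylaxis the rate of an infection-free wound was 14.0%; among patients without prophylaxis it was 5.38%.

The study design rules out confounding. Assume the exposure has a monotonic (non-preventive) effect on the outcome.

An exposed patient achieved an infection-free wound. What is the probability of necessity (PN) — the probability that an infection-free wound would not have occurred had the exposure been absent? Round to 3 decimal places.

p₁ = 0.14, p₀ = 0.0538.
Under exogeneity and monotonicity, PN = (p₁ − p₀) / p₁.
PN = (0.14 − 0.0538) / 0.14 = 0.0862 / 0.14 ≈ 0.6157

PN ≈ 0.616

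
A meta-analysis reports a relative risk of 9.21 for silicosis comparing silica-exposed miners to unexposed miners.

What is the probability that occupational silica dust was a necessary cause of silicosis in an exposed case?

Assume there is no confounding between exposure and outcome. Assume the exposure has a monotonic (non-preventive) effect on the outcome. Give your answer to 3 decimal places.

PN ≈ 0.891

Under exogeneity and monotonicity, PN = (RR − 1) / RR = 1 − 1/RR.
PN = (9.21 − 1) / 9.21 = 8.21 / 9.21 ≈ 0.8914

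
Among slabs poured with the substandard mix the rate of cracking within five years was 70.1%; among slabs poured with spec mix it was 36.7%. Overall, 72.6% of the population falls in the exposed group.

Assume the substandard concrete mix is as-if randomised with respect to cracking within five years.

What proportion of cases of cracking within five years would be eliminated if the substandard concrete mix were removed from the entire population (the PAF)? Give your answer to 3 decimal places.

PAF ≈ 0.398

p₁ = 0.701, p₀ = 0.367.
Overall risk P(Y=1) = π·p₁ + (1−π)·p₀ = 0.726×0.701 + 0.274×0.367 = 0.60948.
Under exogeneity, PAF = [P(Y=1) − p₀] / P(Y=1).
PAF = (0.60948 − 0.367) / 0.60948 ≈ 0.3979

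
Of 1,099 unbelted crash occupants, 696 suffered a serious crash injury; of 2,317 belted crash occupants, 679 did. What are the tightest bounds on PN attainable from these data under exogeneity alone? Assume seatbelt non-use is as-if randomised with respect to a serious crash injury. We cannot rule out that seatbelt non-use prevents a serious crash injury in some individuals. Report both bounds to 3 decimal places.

0.537 ≤ PN ≤ 1.000

p₁ = P(outcome | exposed) = 696/1099 = 0.6333
p₀ = P(outcome | unexposed) = 679/2317 = 0.29305
Under exogeneity alone the bounds on PN are max{0,(p₁−p₀)/p₁} ≤ PN ≤ min{1,(1−p₀)/p₁}.
  lower = (p₁ − p₀)/p₁ = 0.34025 / 0.6333 ≈ 0.5373
  upper = min{1, (1 − p₀)/p₁} = 0.70695 / 0.6333 ≈ 1.1163 → capped at 1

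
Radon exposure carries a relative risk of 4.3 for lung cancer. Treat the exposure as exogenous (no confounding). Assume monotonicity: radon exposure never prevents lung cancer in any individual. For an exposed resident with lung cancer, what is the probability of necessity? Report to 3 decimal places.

PN ≈ 0.767

Under exogeneity and monotonicity, PN = (RR − 1) / RR = 1 − 1/RR.
PN = (4.3 − 1) / 4.3 = 3.3 / 4.3 ≈ 0.7674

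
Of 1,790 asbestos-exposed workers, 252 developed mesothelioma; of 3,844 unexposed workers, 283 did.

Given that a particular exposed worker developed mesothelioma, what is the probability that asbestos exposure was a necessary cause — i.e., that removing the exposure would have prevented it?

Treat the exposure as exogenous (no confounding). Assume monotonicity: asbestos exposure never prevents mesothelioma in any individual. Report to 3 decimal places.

PN ≈ 0.477

p₁ = P(outcome | exposed) = 252/1790 = 0.14078
p₀ = P(outcome | unexposed) = 283/3844 = 0.073621
Under exogeneity and monotonicity, PN = (p₁ − p₀) / p₁.
PN = (0.14078 − 0.073621) / 0.14078 = 0.067161 / 0.14078 ≈ 0.4771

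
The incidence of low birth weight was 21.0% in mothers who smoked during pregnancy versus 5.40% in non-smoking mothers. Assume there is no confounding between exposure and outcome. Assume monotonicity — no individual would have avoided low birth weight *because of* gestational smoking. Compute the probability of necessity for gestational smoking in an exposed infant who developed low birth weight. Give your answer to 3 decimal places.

PN ≈ 0.743

p₁ = 0.21, p₀ = 0.054.
Under exogeneity and monotonicity, PN = (p₁ − p₀) / p₁.
PN = (0.21 − 0.054) / 0.21 = 0.156 / 0.21 ≈ 0.7429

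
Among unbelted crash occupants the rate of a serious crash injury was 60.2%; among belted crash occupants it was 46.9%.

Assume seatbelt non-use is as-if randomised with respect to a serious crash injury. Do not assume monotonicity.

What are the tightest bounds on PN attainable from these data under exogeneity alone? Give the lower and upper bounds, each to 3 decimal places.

p₁ = 0.602, p₀ = 0.469.
Under exogeneity alone the bounds on PN are max{0,(p₁−p₀)/p₁} ≤ PN ≤ min{1,(1−p₀)/p₁}.
  lower = (p₁ − p₀)/p₁ = 0.133 / 0.602 ≈ 0.2209
  upper = min{1, (1 − p₀)/p₁} = 0.531 / 0.602 ≈ 0.8821

0.221 ≤ PN ≤ 0.882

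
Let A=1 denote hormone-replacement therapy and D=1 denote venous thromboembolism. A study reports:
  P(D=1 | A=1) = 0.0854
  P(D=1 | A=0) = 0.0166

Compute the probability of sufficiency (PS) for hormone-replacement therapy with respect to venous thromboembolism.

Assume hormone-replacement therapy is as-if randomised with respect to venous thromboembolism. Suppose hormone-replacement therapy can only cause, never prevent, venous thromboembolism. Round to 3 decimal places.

Let p₁ = 0.0854, p₀ = 0.0166.
Under exogeneity and monotonicity, PS = (p₁ − p₀) / (1 − p₀).
PS = (0.0854 − 0.0166) / (1 − 0.0166) = 0.0688 / 0.9834 ≈ 0.0700

PS ≈ 0.070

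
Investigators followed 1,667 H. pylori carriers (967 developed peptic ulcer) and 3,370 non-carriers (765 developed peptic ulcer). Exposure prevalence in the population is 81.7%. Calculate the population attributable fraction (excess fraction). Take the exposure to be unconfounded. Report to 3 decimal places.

PAF ≈ 0.560

p₁ = P(outcome | exposed) = 967/1667 = 0.58008
p₀ = P(outcome | unexposed) = 765/3370 = 0.227
Overall risk P(Y=1) = π·p₁ + (1−π)·p₀ = 0.817×0.58008 + 0.183×0.227 = 0.51547.
Under exogeneity, PAF = [P(Y=1) − p₀] / P(Y=1).
PAF = (0.51547 − 0.227) / 0.51547 ≈ 0.5596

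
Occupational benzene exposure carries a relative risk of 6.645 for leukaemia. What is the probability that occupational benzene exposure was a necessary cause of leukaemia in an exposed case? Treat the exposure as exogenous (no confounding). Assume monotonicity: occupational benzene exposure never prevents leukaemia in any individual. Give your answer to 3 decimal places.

PN ≈ 0.850

Under exogeneity and monotonicity, PN = (RR − 1) / RR = 1 − 1/RR.
PN = (6.645 − 1) / 6.645 = 5.645 / 6.645 ≈ 0.8495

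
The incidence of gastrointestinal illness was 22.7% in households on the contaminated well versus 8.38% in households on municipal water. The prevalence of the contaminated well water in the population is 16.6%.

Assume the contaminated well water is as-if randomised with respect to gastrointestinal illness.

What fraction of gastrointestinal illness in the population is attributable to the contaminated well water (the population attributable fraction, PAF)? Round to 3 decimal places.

p₁ = 0.227, p₀ = 0.0838.
Overall risk P(Y=1) = π·p₁ + (1−π)·p₀ = 0.166×0.227 + 0.834×0.0838 = 0.10757.
Under exogeneity, PAF = [P(Y=1) − p₀] / P(Y=1).
PAF = (0.10757 − 0.0838) / 0.10757 ≈ 0.2210

PAF ≈ 0.221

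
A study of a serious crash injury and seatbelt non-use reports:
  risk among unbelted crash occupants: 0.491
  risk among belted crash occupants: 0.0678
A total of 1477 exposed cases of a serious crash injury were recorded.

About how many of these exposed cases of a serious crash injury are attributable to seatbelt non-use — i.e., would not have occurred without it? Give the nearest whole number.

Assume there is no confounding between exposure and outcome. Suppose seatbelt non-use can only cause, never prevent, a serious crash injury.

Let p₁ = 0.491, p₀ = 0.0678.
PN = (p₁ − p₀)/p₁ = (0.491 − 0.0678) / 0.491 ≈ 0.86191.
Attributable cases ≈ PN × (exposed cases) = 0.86191 × 1477 ≈ 1273.05.

about 1273 cases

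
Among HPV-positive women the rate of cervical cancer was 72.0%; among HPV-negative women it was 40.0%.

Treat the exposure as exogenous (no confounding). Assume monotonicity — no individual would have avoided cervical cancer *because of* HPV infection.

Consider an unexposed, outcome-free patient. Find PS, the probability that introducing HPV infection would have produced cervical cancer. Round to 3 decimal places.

p₁ = 0.72, p₀ = 0.4.
Under exogeneity and monotonicity, PS = (p₁ − p₀) / (1 − p₀).
PS = (0.72 − 0.4) / (1 − 0.4) = 0.32 / 0.6 ≈ 0.5333

PS ≈ 0.533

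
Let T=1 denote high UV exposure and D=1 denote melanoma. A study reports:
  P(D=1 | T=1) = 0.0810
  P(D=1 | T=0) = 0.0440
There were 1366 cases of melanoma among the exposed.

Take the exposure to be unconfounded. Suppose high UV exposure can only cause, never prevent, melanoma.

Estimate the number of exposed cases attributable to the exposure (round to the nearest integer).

about 624 cases

Let p₁ = 0.081, p₀ = 0.044.
PN = (p₁ − p₀)/p₁ = (0.081 − 0.044) / 0.081 ≈ 0.45679.
Attributable cases ≈ PN × (exposed cases) = 0.45679 × 1366 ≈ 623.98.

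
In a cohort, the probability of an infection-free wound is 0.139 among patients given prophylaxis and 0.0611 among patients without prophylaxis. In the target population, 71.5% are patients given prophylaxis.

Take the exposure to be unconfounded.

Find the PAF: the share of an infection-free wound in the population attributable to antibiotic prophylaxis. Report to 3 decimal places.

Let p₁ = 0.139, p₀ = 0.0611.
Overall risk P(Y=1) = π·p₁ + (1−π)·p₀ = 0.715×0.139 + 0.285×0.0611 = 0.1168.
Under exogeneity, PAF = [P(Y=1) − p₀] / P(Y=1).
PAF = (0.1168 − 0.0611) / 0.1168 ≈ 0.4769

PAF ≈ 0.477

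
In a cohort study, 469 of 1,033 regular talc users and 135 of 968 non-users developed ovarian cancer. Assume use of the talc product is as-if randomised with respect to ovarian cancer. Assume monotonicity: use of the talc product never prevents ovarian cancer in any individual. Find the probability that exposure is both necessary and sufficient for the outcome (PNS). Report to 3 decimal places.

p₁ = P(outcome | exposed) = 469/1033 = 0.45402
p₀ = P(outcome | unexposed) = 135/968 = 0.13946
Under exogeneity and monotonicity, PNS = p₁ − p₀.
PNS = 0.45402 − 0.13946 = 0.31455

PNS ≈ 0.315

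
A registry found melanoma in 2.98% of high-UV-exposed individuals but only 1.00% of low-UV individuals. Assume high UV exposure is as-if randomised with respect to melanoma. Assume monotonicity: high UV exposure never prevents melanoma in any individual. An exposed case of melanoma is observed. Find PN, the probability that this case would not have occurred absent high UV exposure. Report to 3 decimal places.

p₁ = 0.0298, p₀ = 0.01.
Under exogeneity and monotonicity, PN = (p₁ − p₀) / p₁.
PN = (0.0298 − 0.01) / 0.0298 = 0.0198 / 0.0298 ≈ 0.6644

PN ≈ 0.664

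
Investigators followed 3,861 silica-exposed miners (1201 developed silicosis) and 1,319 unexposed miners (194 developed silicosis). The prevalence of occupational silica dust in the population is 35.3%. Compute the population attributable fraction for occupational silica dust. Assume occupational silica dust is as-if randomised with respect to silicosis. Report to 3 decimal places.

p₁ = P(outcome | exposed) = 1201/3861 = 0.31106
p₀ = P(outcome | unexposed) = 194/1319 = 0.14708
Overall risk P(Y=1) = π·p₁ + (1−π)·p₀ = 0.353×0.31106 + 0.647×0.14708 = 0.20497.
Under exogeneity, PAF = [P(Y=1) − p₀] / P(Y=1).
PAF = (0.20497 − 0.14708) / 0.20497 ≈ 0.2824

PAF ≈ 0.282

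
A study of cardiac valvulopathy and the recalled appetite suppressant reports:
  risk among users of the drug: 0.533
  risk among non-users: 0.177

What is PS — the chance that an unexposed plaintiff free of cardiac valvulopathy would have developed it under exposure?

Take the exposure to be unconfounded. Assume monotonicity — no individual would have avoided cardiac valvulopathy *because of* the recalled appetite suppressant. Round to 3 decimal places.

PS ≈ 0.433

Let p₁ = 0.533, p₀ = 0.177.
Under exogeneity and monotonicity, PS = (p₁ − p₀) / (1 − p₀).
PS = (0.533 − 0.177) / (1 − 0.177) = 0.356 / 0.823 ≈ 0.4326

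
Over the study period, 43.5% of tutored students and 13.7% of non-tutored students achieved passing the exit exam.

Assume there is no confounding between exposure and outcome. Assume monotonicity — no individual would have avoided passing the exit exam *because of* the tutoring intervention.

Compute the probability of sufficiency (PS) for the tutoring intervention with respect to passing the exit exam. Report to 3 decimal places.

PS ≈ 0.345

p₁ = 0.435, p₀ = 0.137.
Under exogeneity and monotonicity, PS = (p₁ − p₀) / (1 − p₀).
PS = (0.435 − 0.137) / (1 − 0.137) = 0.298 / 0.863 ≈ 0.3453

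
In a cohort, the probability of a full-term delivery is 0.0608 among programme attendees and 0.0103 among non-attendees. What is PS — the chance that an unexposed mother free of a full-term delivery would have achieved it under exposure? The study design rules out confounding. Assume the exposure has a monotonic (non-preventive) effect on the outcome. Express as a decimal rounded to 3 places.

Let p₁ = 0.0608, p₀ = 0.0103.
Under exogeneity and monotonicity, PS = (p₁ − p₀) / (1 − p₀).
PS = (0.0608 − 0.0103) / (1 − 0.0103) = 0.0505 / 0.9897 ≈ 0.0510

PS ≈ 0.051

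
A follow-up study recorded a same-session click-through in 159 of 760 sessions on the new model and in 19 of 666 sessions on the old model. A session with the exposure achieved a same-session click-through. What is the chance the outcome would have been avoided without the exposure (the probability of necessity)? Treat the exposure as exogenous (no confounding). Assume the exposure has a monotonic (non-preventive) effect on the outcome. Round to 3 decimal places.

PN ≈ 0.864

p₁ = P(outcome | exposed) = 159/760 = 0.20921
p₀ = P(outcome | unexposed) = 19/666 = 0.028529
Under exogeneity and monotonicity, PN = (p₁ − p₀) / p₁.
PN = (0.20921 − 0.028529) / 0.20921 = 0.18068 / 0.20921 ≈ 0.8636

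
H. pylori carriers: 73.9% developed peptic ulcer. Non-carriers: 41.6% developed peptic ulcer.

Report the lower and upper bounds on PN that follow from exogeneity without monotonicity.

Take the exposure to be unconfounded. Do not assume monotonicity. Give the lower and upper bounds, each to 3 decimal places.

p₁ = 0.739, p₀ = 0.416.
Under exogeneity alone the bounds on PN are max{0,(p₁−p₀)/p₁} ≤ PN ≤ min{1,(1−p₀)/p₁}.
  lower = (p₁ − p₀)/p₁ = 0.323 / 0.739 ≈ 0.4371
  upper = min{1, (1 − p₀)/p₁} = 0.584 / 0.739 ≈ 0.7903

0.437 ≤ PN ≤ 0.790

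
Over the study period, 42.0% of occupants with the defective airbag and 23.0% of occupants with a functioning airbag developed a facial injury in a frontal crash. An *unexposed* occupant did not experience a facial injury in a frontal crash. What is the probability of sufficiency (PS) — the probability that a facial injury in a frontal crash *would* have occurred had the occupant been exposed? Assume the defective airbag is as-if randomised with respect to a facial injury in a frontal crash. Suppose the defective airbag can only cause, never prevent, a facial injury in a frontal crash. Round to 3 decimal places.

PS ≈ 0.247

p₁ = 0.42, p₀ = 0.23.
Under exogeneity and monotonicity, PS = (p₁ − p₀) / (1 − p₀).
PS = (0.42 − 0.23) / (1 − 0.23) = 0.19 / 0.77 ≈ 0.2468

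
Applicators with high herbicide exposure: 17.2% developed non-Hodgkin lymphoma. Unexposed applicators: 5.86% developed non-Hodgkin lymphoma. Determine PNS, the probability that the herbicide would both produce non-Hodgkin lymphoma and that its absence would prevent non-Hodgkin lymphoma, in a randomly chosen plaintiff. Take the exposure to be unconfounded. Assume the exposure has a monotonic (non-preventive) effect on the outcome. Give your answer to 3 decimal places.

p₁ = 0.172, p₀ = 0.0586.
Under exogeneity and monotonicity, PNS = p₁ − p₀.
PNS = 0.172 − 0.0586 = 0.1134

PNS ≈ 0.113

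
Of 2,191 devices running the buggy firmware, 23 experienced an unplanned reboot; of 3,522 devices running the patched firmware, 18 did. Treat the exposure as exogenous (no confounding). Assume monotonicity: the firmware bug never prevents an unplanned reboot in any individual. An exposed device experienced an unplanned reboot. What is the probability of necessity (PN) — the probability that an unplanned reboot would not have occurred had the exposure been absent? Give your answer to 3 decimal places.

p₁ = P(outcome | exposed) = 23/2191 = 0.010497
p₀ = P(outcome | unexposed) = 18/3522 = 0.0051107
Under exogeneity and monotonicity, PN = (p₁ − p₀) / p₁.
PN = (0.010497 − 0.0051107) / 0.010497 = 0.0053868 / 0.010497 ≈ 0.5131

PN ≈ 0.513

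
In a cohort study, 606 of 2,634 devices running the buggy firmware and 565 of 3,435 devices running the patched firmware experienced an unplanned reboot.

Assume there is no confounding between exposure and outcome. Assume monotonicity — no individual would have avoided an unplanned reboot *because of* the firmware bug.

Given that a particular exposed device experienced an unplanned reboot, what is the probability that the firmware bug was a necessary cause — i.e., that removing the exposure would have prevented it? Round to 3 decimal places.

PN ≈ 0.285

p₁ = P(outcome | exposed) = 606/2634 = 0.23007
p₀ = P(outcome | unexposed) = 565/3435 = 0.16448
Under exogeneity and monotonicity, PN = (p₁ − p₀) / p₁.
PN = (0.23007 − 0.16448) / 0.23007 = 0.065585 / 0.23007 ≈ 0.2851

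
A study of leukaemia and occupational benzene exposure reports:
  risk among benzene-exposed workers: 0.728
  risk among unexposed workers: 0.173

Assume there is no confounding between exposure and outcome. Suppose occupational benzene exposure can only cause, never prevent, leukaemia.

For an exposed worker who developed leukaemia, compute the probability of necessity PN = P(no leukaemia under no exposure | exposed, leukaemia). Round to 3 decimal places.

PN ≈ 0.762

Let p₁ = 0.728, p₀ = 0.173.
Under exogeneity and monotonicity, PN = (p₁ − p₀) / p₁.
PN = (0.728 − 0.173) / 0.728 = 0.555 / 0.728 ≈ 0.7624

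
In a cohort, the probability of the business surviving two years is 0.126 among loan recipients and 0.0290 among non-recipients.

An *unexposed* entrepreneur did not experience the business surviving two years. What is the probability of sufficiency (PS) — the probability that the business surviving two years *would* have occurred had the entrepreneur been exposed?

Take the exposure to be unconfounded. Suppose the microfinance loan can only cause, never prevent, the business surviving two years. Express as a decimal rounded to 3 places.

Let p₁ = 0.126, p₀ = 0.029.
Under exogeneity and monotonicity, PS = (p₁ − p₀) / (1 − p₀).
PS = (0.126 − 0.029) / (1 − 0.029) = 0.097 / 0.971 ≈ 0.0999

PS ≈ 0.100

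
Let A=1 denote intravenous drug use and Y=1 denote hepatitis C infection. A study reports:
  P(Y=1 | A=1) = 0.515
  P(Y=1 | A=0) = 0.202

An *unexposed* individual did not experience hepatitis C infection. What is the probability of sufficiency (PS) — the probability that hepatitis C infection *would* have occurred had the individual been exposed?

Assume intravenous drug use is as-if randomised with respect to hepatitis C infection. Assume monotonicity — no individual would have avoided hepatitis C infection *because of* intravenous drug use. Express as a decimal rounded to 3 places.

PS ≈ 0.392

Let p₁ = 0.515, p₀ = 0.202.
Under exogeneity and monotonicity, PS = (p₁ − p₀) / (1 − p₀).
PS = (0.515 − 0.202) / (1 − 0.202) = 0.313 / 0.798 ≈ 0.3922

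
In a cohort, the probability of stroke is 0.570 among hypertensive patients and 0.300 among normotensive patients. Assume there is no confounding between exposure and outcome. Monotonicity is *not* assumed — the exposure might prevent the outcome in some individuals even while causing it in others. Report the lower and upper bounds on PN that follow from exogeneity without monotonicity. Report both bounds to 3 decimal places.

Let p₁ = 0.57, p₀ = 0.3.
Under exogeneity alone the bounds on PN are max{0,(p₁−p₀)/p₁} ≤ PN ≤ min{1,(1−p₀)/p₁}.
  lower = (p₁ − p₀)/p₁ = 0.27 / 0.57 ≈ 0.4737
  upper = min{1, (1 − p₀)/p₁} = 0.7 / 0.57 ≈ 1.2281 → capped at 1

0.474 ≤ PN ≤ 1.000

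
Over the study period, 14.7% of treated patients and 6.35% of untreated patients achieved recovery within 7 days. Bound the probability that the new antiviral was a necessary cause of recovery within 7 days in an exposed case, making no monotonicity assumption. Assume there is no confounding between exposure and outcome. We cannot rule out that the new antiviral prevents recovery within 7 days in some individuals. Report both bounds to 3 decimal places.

0.568 ≤ PN ≤ 1.000

p₁ = 0.147, p₀ = 0.0635.
Under exogeneity alone the bounds on PN are max{0,(p₁−p₀)/p₁} ≤ PN ≤ min{1,(1−p₀)/p₁}.
  lower = (p₁ − p₀)/p₁ = 0.0835 / 0.147 ≈ 0.5680
  upper = min{1, (1 − p₀)/p₁} = 0.9365 / 0.147 ≈ 6.3707 → capped at 1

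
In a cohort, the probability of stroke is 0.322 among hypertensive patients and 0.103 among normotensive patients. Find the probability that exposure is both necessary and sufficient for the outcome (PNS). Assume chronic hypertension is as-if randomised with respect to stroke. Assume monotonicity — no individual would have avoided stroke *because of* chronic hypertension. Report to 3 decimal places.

Let p₁ = 0.322, p₀ = 0.103.
Under exogeneity and monotonicity, PNS = p₁ − p₀.
PNS = 0.322 − 0.103 = 0.219

PNS ≈ 0.219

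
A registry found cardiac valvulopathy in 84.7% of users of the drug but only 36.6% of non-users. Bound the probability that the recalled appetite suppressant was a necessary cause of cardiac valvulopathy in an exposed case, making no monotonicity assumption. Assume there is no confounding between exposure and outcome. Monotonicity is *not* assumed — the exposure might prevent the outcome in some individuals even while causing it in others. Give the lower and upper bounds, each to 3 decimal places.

p₁ = 0.847, p₀ = 0.366.
Under exogeneity alone the bounds on PN are max{0,(p₁−p₀)/p₁} ≤ PN ≤ min{1,(1−p₀)/p₁}.
  lower = (p₁ − p₀)/p₁ = 0.481 / 0.847 ≈ 0.5679
  upper = min{1, (1 − p₀)/p₁} = 0.634 / 0.847 ≈ 0.7485

0.568 ≤ PN ≤ 0.749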